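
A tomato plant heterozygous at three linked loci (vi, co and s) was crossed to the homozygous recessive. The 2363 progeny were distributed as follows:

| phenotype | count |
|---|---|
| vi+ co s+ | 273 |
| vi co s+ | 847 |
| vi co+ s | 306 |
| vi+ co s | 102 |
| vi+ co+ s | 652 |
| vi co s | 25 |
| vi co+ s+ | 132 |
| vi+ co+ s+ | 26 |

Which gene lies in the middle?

s

The two most frequent reciprocal classes, vi co s+ and vi+ co+ s, are the parental types, so the F1 was vi co s+ / vi+ co+ s.
The two rarest classes, vi co s and vi+ co+ s+, are the double crossovers. Comparing them with the parentals, only the s allele has switched, so s is the middle locus and the order is co – s – vi.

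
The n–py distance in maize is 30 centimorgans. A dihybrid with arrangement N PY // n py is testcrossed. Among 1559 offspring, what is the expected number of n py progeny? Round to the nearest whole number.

A map distance of 30 centimorgans corresponds to a recombination frequency of 0.300.
The F1 is N PY / n py, so n py is a parental gamete class with expected frequency (1 − r)/2 = 0.700/2 = 0.3500.
Expected number = 0.3500 × 1559 = 545.65 ≈ 546.

546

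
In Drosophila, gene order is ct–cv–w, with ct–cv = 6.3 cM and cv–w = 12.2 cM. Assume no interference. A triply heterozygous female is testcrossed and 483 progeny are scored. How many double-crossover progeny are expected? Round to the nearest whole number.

Map distances give recombination frequencies of 0.063 and 0.122 for the two intervals.
With no interference, expected double-crossover frequency = 0.063 × 0.122 = 0.00769.
Expected number = 0.00769 × 483 = 3.71 ≈ 4.

4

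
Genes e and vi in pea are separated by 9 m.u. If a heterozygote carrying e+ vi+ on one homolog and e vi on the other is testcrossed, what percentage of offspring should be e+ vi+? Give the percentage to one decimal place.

45.5%

A map distance of 9 m.u. corresponds to a recombination frequency of 0.090.
The F1 is e+ vi+ / e vi, so e+ vi+ is a parental gamete class with expected frequency (1 − r)/2 = 0.910/2 = 0.4550.
That is 0.4550 = 45.5% of the progeny.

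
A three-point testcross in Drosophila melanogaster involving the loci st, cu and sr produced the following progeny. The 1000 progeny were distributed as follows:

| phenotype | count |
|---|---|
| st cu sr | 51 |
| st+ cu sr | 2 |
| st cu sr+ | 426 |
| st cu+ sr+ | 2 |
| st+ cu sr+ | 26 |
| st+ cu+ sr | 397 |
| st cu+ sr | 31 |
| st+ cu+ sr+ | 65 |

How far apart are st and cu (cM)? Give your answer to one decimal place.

6.1 cM

The two most frequent reciprocal classes, st cu sr+ and st+ cu+ sr, are the parental types, so the F1 was st cu sr+ / st+ cu+ sr.
The two rarest classes, st cu+ sr+ and st+ cu sr, are the double crossovers. Comparing them with the parentals, only the cu allele has switched, so cu is the middle locus and the order is sr – cu – st.
Crossovers in the cu–st interval produce the single-crossover classes st+ cu sr+ and st cu+ sr (26 + 31 = 57) plus the double crossovers (4).
RF(cu–st) = (57 + 4) / 1000 = 61/1000 = 0.0610 → 6.1 cM.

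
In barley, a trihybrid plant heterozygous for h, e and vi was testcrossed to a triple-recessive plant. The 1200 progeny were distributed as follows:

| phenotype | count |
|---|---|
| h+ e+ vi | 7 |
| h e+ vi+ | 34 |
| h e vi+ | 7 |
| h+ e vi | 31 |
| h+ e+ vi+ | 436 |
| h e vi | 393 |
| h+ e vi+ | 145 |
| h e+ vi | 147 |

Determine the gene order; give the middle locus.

vi

The two most frequent reciprocal classes, h e vi and h+ e+ vi+, are the parental types, so the F1 was h e vi / h+ e+ vi+.
The two rarest classes, h e vi+ and h+ e+ vi, are the double crossovers. Comparing them with the parentals, only the vi allele has switched, so vi is the middle locus and the order is h – vi – e.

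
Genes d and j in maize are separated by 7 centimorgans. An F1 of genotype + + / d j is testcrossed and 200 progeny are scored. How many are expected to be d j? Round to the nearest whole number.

93

A map distance of 7 centimorgans corresponds to a recombination frequency of 0.070.
The F1 is + + / d j, so d j is a parental gamete class with expected frequency (1 − r)/2 = 0.930/2 = 0.4650.
Expected number = 0.4650 × 200 = 93.00 ≈ 93.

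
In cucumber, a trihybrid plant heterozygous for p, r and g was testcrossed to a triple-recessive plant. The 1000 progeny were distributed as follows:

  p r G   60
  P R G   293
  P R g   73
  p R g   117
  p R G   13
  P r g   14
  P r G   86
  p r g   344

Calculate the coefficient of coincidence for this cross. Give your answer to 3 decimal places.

The two most frequent reciprocal classes, p r g and P R G, are the parental types, so the F1 was p r g / P R G.
The two rarest classes, P r g and p R G, are the double crossovers. Comparing them with the parentals, only the p allele has switched, so p is the middle locus and the order is r – p – g.
r–p: (203 + 27)/1000 = 0.2300; p–g: (133 + 27)/1000 = 0.1600.
Expected DCO frequency = 0.2300 × 0.1600 ≈ 0.03680; observed = 27/1000 ≈ 0.02700.
Coefficient of coincidence = 0.02700/0.03680 ≈ 0.734.

0.734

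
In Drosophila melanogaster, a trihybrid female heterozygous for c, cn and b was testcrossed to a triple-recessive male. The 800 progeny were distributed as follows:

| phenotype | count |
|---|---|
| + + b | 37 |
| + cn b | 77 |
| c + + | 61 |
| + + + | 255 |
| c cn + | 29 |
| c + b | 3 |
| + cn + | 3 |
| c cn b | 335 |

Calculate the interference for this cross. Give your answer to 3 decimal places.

0.537

The two most frequent reciprocal classes, + + + and c cn b, are the parental types, so the F1 was + + + / c cn b.
The two rarest classes, + cn + and c + b, are the double crossovers. Comparing them with the parentals, only the cn allele has switched, so cn is the middle locus and the order is b – cn – c.
b–cn: (66 + 6)/800 = 0.0900; cn–c: (138 + 6)/800 = 0.1800.
Expected DCO frequency = 0.0900 × 0.1800 ≈ 0.01620; observed = 6/800 ≈ 0.00750.
Coefficient of coincidence = 0.00750/0.01620 ≈ 0.463; interference = 1 − 0.463 = 0.537.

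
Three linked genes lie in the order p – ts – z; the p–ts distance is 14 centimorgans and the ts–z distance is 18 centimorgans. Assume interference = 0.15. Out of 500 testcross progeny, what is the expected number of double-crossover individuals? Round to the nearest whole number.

Map distances give recombination frequencies of 0.140 and 0.180 for the two intervals.
With interference 0.15 (so coincidence = 0.85), expected double-crossover frequency = 0.140 × 0.180 × 0.85 = 0.02142.
Expected number = 0.02142 × 500 = 10.71 ≈ 11.

11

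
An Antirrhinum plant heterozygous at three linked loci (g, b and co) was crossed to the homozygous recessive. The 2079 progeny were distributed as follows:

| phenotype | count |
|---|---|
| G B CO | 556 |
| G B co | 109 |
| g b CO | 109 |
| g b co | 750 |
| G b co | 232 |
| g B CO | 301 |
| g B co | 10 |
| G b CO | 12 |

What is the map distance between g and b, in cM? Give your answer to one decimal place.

26.7 cM

The two most frequent reciprocal classes, G B CO and g b co, are the parental types, so the F1 was G B CO / g b co.
The two rarest classes, G b CO and g B co, are the double crossovers. Comparing them with the parentals, only the b allele has switched, so b is the middle locus and the order is g – b – co.
Crossovers in the g–b interval produce the single-crossover classes g B CO and G b co (301 + 232 = 533) plus the double crossovers (22).
RF(g–b) = (533 + 22) / 2079 = 555/2079 = 0.2670 → 26.7 cM.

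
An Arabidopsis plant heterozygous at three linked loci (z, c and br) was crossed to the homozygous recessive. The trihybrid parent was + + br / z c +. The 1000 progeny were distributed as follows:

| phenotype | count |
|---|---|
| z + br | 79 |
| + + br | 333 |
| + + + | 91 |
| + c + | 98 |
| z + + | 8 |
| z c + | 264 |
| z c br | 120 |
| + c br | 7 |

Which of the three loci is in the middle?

c

The two rarest classes, + c br and z + +, are the double crossovers. Comparing them with the parentals, only the c allele has switched, so c is the middle locus and the order is br – c – z.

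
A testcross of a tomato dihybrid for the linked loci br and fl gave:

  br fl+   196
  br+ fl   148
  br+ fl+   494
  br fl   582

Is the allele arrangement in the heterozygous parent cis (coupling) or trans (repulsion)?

The two most frequent classes are br+ fl+ (494) and br fl (582); these are the parental (non-recombinant) types.
So the F1 carried br+ fl+ on one chromosome and br fl on the other — the recessive alleles are on the same chromosome (cis / coupling).

cis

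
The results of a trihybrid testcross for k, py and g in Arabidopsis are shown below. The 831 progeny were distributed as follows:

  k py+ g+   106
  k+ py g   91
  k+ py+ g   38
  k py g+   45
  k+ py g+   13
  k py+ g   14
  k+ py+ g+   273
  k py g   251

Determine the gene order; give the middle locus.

The two most frequent reciprocal classes, k py g and k+ py+ g+, are the parental types, so the F1 was k py g / k+ py+ g+.
The two rarest classes, k py+ g and k+ py g+, are the double crossovers. Comparing them with the parentals, only the py allele has switched, so py is the middle locus and the order is k – py – g.

py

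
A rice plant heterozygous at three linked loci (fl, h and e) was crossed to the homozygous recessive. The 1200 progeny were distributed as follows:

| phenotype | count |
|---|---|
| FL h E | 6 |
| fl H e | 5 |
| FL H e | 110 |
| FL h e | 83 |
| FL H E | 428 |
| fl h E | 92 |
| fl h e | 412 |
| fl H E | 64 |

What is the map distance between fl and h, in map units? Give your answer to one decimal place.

The two most frequent reciprocal classes, fl h e and FL H E, are the parental types, so the F1 was fl h e / FL H E.
The two rarest classes, fl H e and FL h E, are the double crossovers. Comparing them with the parentals, only the h allele has switched, so h is the middle locus and the order is fl – h – e.
Crossovers in the fl–h interval produce the single-crossover classes FL h e and fl H E (83 + 64 = 147) plus the double crossovers (11).
RF(fl–h) = (147 + 11) / 1200 = 158/1200 = 0.1317 → 13.2 map units.

13.2 map units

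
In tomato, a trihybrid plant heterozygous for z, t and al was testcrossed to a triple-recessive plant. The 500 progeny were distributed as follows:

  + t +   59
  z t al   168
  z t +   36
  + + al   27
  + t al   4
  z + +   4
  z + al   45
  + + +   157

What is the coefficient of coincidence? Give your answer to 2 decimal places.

0.50

The two most frequent reciprocal classes, + + + and z t al, are the parental types, so the F1 was + + + / z t al.
The two rarest classes, z + + and + t al, are the double crossovers. Comparing them with the parentals, only the z allele has switched, so z is the middle locus and the order is t – z – al.
t–z: (104 + 8)/500 = 0.2240; z–al: (63 + 8)/500 = 0.1420.
Expected DCO frequency = 0.2240 × 0.1420 ≈ 0.03181; observed = 8/500 ≈ 0.01600.
Coefficient of coincidence = 0.01600/0.03181 ≈ 0.50.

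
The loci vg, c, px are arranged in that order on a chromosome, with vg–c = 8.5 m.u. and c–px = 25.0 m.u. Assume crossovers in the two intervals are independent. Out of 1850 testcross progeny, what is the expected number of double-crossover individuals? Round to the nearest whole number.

Map distances give recombination frequencies of 0.085 and 0.250 for the two intervals.
With no interference, expected double-crossover frequency = 0.085 × 0.250 = 0.02125.
Expected number = 0.02125 × 1850 = 39.31 ≈ 39.

39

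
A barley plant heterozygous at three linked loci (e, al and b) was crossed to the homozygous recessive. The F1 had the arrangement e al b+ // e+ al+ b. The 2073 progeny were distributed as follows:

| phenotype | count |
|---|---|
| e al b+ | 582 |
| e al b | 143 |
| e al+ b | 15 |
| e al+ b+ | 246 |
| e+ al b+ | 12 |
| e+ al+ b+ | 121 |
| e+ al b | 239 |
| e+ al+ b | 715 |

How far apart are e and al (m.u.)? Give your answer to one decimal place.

24.7 m.u.

The two rarest classes, e+ al b+ and e al+ b, are the double crossovers. Comparing them with the parentals, only the e allele has switched, so e is the middle locus and the order is al – e – b.
Crossovers in the al–e interval produce the single-crossover classes e al+ b+ and e+ al b (246 + 239 = 485) plus the double crossovers (27).
RF(al–e) = (485 + 27) / 2073 = 512/2073 = 0.2470 → 24.7 m.u.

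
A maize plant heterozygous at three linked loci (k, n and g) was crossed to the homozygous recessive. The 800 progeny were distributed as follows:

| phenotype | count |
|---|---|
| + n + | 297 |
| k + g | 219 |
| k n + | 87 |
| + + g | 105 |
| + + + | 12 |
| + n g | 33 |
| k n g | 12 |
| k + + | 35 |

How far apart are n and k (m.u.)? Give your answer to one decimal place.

27.0 m.u.

The two most frequent reciprocal classes, + n + and k + g, are the parental types, so the F1 was + n + / k + g.
The two rarest classes, + + + and k n g, are the double crossovers. Comparing them with the parentals, only the n allele has switched, so n is the middle locus and the order is k – n – g.
Crossovers in the k–n interval produce the single-crossover classes k n + and + + g (87 + 105 = 192) plus the double crossovers (24).
RF(k–n) = (192 + 24) / 800 = 216/800 = 0.2700 → 27.0 m.u.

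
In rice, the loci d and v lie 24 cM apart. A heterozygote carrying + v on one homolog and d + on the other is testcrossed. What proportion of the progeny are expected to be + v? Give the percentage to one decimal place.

A map distance of 24 cM corresponds to a recombination frequency of 0.240.
The F1 is + v / d +, so + v is a parental gamete class with expected frequency (1 − r)/2 = 0.760/2 = 0.3800.
That is 0.3800 = 38.0% of the progeny.

38.0%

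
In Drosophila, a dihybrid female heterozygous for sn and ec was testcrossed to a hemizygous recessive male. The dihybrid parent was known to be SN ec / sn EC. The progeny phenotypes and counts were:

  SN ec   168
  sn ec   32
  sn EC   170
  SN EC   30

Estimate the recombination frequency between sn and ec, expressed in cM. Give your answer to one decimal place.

15.5 cM

The recombinant classes are SN EC and sn ec: 30 + 32 = 62.
Recombination frequency = 62/400 = 0.1550 ≈ 15.5%, i.e. 15.5 cM.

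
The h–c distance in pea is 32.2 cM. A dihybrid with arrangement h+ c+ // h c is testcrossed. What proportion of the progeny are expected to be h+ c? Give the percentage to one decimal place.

16.1%

A map distance of 32.2 cM corresponds to a recombination frequency of 0.322.
The F1 is h+ c+ / h c, so h+ c is a recombinant gamete class with expected frequency r/2 = 0.322/2 = 0.1610.
That is 0.1610 = 16.1% of the progeny.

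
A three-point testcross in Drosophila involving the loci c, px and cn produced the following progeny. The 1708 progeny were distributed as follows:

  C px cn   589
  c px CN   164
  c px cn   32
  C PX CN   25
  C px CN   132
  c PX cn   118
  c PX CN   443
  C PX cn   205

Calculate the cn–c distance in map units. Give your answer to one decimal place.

The two most frequent reciprocal classes, C px cn and c PX CN, are the parental types, so the F1 was C px cn / c PX CN.
The two rarest classes, c px cn and C PX CN, are the double crossovers. Comparing them with the parentals, only the c allele has switched, so c is the middle locus and the order is px – c – cn.
Crossovers in the c–cn interval produce the single-crossover classes C px CN and c PX cn (132 + 118 = 250) plus the double crossovers (57).
RF(c–cn) = (250 + 57) / 1708 = 307/1708 = 0.1797 → 18.0 map units.

18.0 map units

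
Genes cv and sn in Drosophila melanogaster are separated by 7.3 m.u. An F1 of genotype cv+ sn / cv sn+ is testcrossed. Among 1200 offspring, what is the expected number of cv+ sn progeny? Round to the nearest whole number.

A map distance of 7.3 m.u. corresponds to a recombination frequency of 0.073.
The F1 is cv+ sn / cv sn+, so cv+ sn is a parental gamete class with expected frequency (1 − r)/2 = 0.927/2 = 0.4635.
Expected number = 0.4635 × 1200 = 556.20 ≈ 556.

556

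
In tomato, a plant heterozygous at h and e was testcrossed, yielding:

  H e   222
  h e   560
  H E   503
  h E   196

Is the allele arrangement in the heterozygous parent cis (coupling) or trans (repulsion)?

cis

The two most frequent classes are H E (503) and h e (560); these are the parental (non-recombinant) types.
So the F1 carried H E on one chromosome and h e on the other — the recessive alleles are on the same chromosome (cis / coupling).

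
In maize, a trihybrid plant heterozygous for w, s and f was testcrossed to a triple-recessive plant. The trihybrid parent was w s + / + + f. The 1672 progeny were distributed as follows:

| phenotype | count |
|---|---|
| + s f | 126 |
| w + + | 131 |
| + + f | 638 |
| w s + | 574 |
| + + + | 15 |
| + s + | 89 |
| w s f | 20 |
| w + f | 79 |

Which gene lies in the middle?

The two rarest classes, w s f and + + +, are the double crossovers. Comparing them with the parentals, only the f allele has switched, so f is the middle locus and the order is s – f – w.

f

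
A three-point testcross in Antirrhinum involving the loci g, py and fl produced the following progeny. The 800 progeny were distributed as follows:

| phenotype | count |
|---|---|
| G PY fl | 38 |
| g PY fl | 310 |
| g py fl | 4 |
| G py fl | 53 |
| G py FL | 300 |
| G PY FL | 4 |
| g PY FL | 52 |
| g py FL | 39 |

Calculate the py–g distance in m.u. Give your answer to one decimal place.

10.6 m.u.

The two most frequent reciprocal classes, g PY fl and G py FL, are the parental types, so the F1 was g PY fl / G py FL.
The two rarest classes, g py fl and G PY FL, are the double crossovers. Comparing them with the parentals, only the py allele has switched, so py is the middle locus and the order is fl – py – g.
Crossovers in the py–g interval produce the single-crossover classes G PY fl and g py FL (38 + 39 = 77) plus the double crossovers (8).
RF(py–g) = (77 + 8) / 800 = 85/800 = 0.1062 → 10.6 m.u.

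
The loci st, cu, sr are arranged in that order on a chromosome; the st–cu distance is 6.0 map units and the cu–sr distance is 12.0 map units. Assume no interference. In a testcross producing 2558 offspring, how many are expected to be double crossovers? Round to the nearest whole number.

18

Map distances give recombination frequencies of 0.060 and 0.120 for the two intervals.
With no interference, expected double-crossover frequency = 0.060 × 0.120 = 0.00720.
Expected number = 0.00720 × 2558 = 18.42 ≈ 18.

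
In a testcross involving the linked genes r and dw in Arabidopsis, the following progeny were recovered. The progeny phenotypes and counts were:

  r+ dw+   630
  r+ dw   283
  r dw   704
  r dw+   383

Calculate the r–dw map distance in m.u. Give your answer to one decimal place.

The two most frequent classes, r+ dw+ (630) and r dw (704), are the parental types, so the F1 was r+ dw+ / r dw.
The recombinant classes are r+ dw and r dw+: 283 + 383 = 666.
Recombination frequency = 666/2000 = 0.3330 ≈ 33.3%, i.e. 33.3 m.u.

33.3 m.u.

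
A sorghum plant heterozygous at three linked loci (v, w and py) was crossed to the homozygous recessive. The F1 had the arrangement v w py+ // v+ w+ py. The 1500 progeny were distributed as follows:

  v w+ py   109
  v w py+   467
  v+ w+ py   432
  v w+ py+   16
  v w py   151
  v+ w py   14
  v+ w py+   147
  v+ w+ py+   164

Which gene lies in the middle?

w

The two rarest classes, v w+ py+ and v+ w py, are the double crossovers. Comparing them with the parentals, only the w allele has switched, so w is the middle locus and the order is py – w – v.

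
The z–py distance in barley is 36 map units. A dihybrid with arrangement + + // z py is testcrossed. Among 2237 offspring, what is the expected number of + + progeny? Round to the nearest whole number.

A map distance of 36 map units corresponds to a recombination frequency of 0.360.
The F1 is + + / z py, so + + is a parental gamete class with expected frequency (1 − r)/2 = 0.640/2 = 0.3200.
Expected number = 0.3200 × 2237 = 715.84 ≈ 716.

716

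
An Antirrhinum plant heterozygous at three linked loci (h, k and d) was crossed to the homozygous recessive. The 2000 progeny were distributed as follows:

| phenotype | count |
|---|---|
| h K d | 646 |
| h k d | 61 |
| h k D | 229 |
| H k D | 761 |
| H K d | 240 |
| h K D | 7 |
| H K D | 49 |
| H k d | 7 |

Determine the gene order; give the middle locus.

d

The two most frequent reciprocal classes, h K d and H k D, are the parental types, so the F1 was h K d / H k D.
The two rarest classes, h K D and H k d, are the double crossovers. Comparing them with the parentals, only the d allele has switched, so d is the middle locus and the order is h – d – k.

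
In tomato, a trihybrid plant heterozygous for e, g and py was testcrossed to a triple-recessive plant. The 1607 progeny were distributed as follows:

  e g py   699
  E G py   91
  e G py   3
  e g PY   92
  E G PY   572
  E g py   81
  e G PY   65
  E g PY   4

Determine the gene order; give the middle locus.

The two most frequent reciprocal classes, e g py and E G PY, are the parental types, so the F1 was e g py / E G PY.
The two rarest classes, e G py and E g PY, are the double crossovers. Comparing them with the parentals, only the g allele has switched, so g is the middle locus and the order is py – g – e.

g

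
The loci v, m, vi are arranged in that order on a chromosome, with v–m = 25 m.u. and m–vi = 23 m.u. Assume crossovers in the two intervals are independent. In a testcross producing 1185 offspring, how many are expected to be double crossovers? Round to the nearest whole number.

68

Map distances give recombination frequencies of 0.250 and 0.230 for the two intervals.
With no interference, expected double-crossover frequency = 0.250 × 0.230 = 0.05750.
Expected number = 0.05750 × 1185 = 68.14 ≈ 68.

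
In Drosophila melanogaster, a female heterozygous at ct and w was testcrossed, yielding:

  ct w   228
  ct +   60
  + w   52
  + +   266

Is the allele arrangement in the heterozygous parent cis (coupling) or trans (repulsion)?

The two most frequent classes are + + (266) and ct w (228); these are the parental (non-recombinant) types.
So the F1 carried + + on one chromosome and ct w on the other — the recessive alleles are on the same chromosome (cis / coupling).

cis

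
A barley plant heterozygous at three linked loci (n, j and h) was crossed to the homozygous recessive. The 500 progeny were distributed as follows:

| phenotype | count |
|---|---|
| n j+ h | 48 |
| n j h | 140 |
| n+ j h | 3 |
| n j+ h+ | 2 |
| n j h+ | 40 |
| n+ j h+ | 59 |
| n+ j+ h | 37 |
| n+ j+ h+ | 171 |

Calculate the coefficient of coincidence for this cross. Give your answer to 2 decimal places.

The two most frequent reciprocal classes, n+ j+ h+ and n j h, are the parental types, so the F1 was n+ j+ h+ / n j h.
The two rarest classes, n j+ h+ and n+ j h, are the double crossovers. Comparing them with the parentals, only the n allele has switched, so n is the middle locus and the order is h – n – j.
h–n: (77 + 5)/500 = 0.1640; n–j: (107 + 5)/500 = 0.2240.
Expected DCO frequency = 0.1640 × 0.2240 ≈ 0.03674; observed = 5/500 ≈ 0.01000.
Coefficient of coincidence = 0.01000/0.03674 ≈ 0.27.

0.27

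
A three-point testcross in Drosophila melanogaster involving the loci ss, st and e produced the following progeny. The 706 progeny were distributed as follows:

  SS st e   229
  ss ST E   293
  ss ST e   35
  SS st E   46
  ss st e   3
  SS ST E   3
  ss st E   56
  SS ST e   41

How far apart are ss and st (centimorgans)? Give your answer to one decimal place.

14.6 centimorgans

The two most frequent reciprocal classes, ss ST E and SS st e, are the parental types, so the F1 was ss ST E / SS st e.
The two rarest classes, SS ST E and ss st e, are the double crossovers. Comparing them with the parentals, only the ss allele has switched, so ss is the middle locus and the order is e – ss – st.
Crossovers in the ss–st interval produce the single-crossover classes ss st E and SS ST e (56 + 41 = 97) plus the double crossovers (6).
RF(ss–st) = (97 + 6) / 706 = 103/706 = 0.1459 → 14.6 centimorgans.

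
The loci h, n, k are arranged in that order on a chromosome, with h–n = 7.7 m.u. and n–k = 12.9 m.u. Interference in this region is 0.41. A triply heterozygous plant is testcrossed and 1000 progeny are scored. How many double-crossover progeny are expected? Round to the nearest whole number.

Map distances give recombination frequencies of 0.077 and 0.129 for the two intervals.
With interference 0.41 (so coincidence = 0.59), expected double-crossover frequency = 0.077 × 0.129 × 0.59 = 0.00586.
Expected number = 0.00586 × 1000 = 5.86 ≈ 6.

6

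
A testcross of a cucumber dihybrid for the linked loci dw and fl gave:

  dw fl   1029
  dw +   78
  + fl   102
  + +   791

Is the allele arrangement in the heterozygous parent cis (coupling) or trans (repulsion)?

The two most frequent classes are + + (791) and dw fl (1029); these are the parental (non-recombinant) types.
So the F1 carried + + on one chromosome and dw fl on the other — the recessive alleles are on the same chromosome (cis / coupling).

cis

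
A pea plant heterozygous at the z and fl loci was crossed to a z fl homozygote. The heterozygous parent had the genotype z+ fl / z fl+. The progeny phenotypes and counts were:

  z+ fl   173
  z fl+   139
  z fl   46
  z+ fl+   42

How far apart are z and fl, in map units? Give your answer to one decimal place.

22.0 map units

The recombinant classes are z+ fl+ and z fl: 42 + 46 = 88.
Recombination frequency = 88/400 = 0.2200 ≈ 22.0%, i.e. 22.0 map units.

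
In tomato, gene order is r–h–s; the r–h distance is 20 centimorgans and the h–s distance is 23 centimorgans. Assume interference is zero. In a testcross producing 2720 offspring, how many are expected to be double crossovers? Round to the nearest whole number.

125

Map distances give recombination frequencies of 0.200 and 0.230 for the two intervals.
With no interference, expected double-crossover frequency = 0.200 × 0.230 = 0.04600.
Expected number = 0.04600 × 2720 = 125.12 ≈ 125.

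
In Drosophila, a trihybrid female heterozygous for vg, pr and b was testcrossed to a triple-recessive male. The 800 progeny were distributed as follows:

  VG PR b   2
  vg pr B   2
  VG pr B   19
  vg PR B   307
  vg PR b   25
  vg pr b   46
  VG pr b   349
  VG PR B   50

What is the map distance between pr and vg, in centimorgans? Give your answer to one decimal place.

12.5 centimorgans

The two most frequent reciprocal classes, vg PR B and VG pr b, are the parental types, so the F1 was vg PR B / VG pr b.
The two rarest classes, vg pr B and VG PR b, are the double crossovers. Comparing them with the parentals, only the pr allele has switched, so pr is the middle locus and the order is vg – pr – b.
Crossovers in the vg–pr interval produce the single-crossover classes VG PR B and vg pr b (50 + 46 = 96) plus the double crossovers (4).
RF(vg–pr) = (96 + 4) / 800 = 100/800 = 0.1250 → 12.5 centimorgans.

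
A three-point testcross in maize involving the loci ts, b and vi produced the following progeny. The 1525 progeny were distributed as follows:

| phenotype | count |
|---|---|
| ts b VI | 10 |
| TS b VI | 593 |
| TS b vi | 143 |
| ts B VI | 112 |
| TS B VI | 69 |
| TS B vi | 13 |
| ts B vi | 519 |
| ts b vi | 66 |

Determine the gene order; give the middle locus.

ts

The two most frequent reciprocal classes, ts B vi and TS b VI, are the parental types, so the F1 was ts B vi / TS b VI.
The two rarest classes, TS B vi and ts b VI, are the double crossovers. Comparing them with the parentals, only the ts allele has switched, so ts is the middle locus and the order is vi – ts – b.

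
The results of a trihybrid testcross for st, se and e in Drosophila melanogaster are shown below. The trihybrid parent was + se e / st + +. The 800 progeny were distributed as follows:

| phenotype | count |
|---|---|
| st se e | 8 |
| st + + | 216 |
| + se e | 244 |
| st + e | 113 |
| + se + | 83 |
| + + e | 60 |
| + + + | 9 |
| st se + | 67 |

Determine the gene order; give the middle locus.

st

The two rarest classes, st se e and + + +, are the double crossovers. Comparing them with the parentals, only the st allele has switched, so st is the middle locus and the order is e – st – se.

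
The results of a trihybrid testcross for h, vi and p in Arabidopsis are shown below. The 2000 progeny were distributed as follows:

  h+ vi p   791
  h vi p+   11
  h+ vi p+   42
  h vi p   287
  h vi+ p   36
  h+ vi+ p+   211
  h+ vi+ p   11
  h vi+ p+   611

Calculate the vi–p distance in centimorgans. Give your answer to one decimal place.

5.0 centimorgans

The two most frequent reciprocal classes, h+ vi p and h vi+ p+, are the parental types, so the F1 was h+ vi p / h vi+ p+.
The two rarest classes, h+ vi+ p and h vi p+, are the double crossovers. Comparing them with the parentals, only the vi allele has switched, so vi is the middle locus and the order is p – vi – h.
Crossovers in the p–vi interval produce the single-crossover classes h+ vi p+ and h vi+ p (42 + 36 = 78) plus the double crossovers (22).
RF(p–vi) = (78 + 22) / 2000 = 100/2000 = 0.0500 → 5.0 centimorgans.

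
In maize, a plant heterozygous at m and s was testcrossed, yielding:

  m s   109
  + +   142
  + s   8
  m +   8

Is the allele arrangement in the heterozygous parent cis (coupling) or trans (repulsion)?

The two most frequent classes are + + (142) and m s (109); these are the parental (non-recombinant) types.
So the F1 carried + + on one chromosome and m s on the other — the recessive alleles are on the same chromosome (cis / coupling).

cis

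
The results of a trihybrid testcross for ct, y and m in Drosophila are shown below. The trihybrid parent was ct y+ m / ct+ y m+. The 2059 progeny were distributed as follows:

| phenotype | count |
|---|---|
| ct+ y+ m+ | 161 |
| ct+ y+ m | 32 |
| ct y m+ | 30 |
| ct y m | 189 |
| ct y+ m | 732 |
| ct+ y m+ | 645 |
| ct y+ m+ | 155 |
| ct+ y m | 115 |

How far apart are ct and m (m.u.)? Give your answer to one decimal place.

The two rarest classes, ct+ y+ m and ct y m+, are the double crossovers. Comparing them with the parentals, only the ct allele has switched, so ct is the middle locus and the order is m – ct – y.
Crossovers in the m–ct interval produce the single-crossover classes ct y+ m+ and ct+ y m (155 + 115 = 270) plus the double crossovers (62).
RF(m–ct) = (270 + 62) / 2059 = 332/2059 = 0.1612 → 16.1 m.u.

16.1 m.u.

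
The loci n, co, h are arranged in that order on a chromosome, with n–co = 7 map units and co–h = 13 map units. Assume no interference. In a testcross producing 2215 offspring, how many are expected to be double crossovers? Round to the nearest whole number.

Map distances give recombination frequencies of 0.070 and 0.130 for the two intervals.
With no interference, expected double-crossover frequency = 0.070 × 0.130 = 0.00910.
Expected number = 0.00910 × 2215 = 20.16 ≈ 20.

20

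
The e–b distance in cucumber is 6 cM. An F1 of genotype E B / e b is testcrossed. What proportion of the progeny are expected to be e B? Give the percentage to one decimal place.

A map distance of 6 cM corresponds to a recombination frequency of 0.060.
The F1 is E B / e b, so e B is a recombinant gamete class with expected frequency r/2 = 0.060/2 = 0.0300.
That is 0.0300 = 3.0% of the progeny.

3.0%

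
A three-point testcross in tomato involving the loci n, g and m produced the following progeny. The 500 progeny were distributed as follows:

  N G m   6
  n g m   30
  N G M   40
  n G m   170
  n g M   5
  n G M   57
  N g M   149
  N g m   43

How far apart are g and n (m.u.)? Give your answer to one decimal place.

The two most frequent reciprocal classes, n G m and N g M, are the parental types, so the F1 was n G m / N g M.
The two rarest classes, N G m and n g M, are the double crossovers. Comparing them with the parentals, only the n allele has switched, so n is the middle locus and the order is g – n – m.
Crossovers in the g–n interval produce the single-crossover classes n g m and N G M (30 + 40 = 70) plus the double crossovers (11).
RF(g–n) = (70 + 11) / 500 = 81/500 = 0.1620 → 16.2 m.u.

16.2 m.u.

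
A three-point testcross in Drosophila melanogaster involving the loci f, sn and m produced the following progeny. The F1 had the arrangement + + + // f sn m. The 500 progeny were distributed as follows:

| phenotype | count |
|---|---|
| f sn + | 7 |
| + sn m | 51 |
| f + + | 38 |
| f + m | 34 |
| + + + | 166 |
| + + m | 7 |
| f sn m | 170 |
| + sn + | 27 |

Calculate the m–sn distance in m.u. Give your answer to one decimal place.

15.0 m.u.

The two rarest classes, + + m and f sn +, are the double crossovers. Comparing them with the parentals, only the m allele has switched, so m is the middle locus and the order is sn – m – f.
Crossovers in the sn–m interval produce the single-crossover classes + sn + and f + m (27 + 34 = 61) plus the double crossovers (14).
RF(sn–m) = (61 + 14) / 500 = 75/500 = 0.1500 → 15.0 m.u.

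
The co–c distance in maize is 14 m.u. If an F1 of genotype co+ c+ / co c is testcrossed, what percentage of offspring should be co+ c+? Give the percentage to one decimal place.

43.0%

A map distance of 14 m.u. corresponds to a recombination frequency of 0.140.
The F1 is co+ c+ / co c, so co+ c+ is a parental gamete class with expected frequency (1 − r)/2 = 0.860/2 = 0.4300.
That is 0.4300 = 43.0% of the progeny.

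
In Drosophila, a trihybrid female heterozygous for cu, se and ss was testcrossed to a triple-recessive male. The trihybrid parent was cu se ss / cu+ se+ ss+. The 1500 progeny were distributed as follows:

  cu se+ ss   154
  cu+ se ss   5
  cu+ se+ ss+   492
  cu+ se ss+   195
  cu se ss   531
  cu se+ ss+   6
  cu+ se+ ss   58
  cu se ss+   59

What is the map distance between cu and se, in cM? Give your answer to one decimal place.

24.0 cM

The two rarest classes, cu+ se ss and cu se+ ss+, are the double crossovers. Comparing them with the parentals, only the cu allele has switched, so cu is the middle locus and the order is ss – cu – se.
Crossovers in the cu–se interval produce the single-crossover classes cu se+ ss and cu+ se ss+ (154 + 195 = 349) plus the double crossovers (11).
RF(cu–se) = (349 + 11) / 1500 = 360/1500 = 0.2400 → 24.0 cM.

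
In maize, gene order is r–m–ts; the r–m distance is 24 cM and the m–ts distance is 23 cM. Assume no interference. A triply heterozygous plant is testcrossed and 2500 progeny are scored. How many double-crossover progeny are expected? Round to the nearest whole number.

Map distances give recombination frequencies of 0.240 and 0.230 for the two intervals.
With no interference, expected double-crossover frequency = 0.240 × 0.230 = 0.05520.
Expected number = 0.05520 × 2500 = 138.00 ≈ 138.

138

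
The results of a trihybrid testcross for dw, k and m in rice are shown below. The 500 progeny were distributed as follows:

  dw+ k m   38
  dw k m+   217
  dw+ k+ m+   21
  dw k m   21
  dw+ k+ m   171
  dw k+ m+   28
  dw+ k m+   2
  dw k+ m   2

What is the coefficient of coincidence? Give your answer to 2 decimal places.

The two most frequent reciprocal classes, dw k m+ and dw+ k+ m, are the parental types, so the F1 was dw k m+ / dw+ k+ m.
The two rarest classes, dw+ k m+ and dw k+ m, are the double crossovers. Comparing them with the parentals, only the dw allele has switched, so dw is the middle locus and the order is k – dw – m.
k–dw: (66 + 4)/500 = 0.1400; dw–m: (42 + 4)/500 = 0.0920.
Expected DCO frequency = 0.1400 × 0.0920 ≈ 0.01288; observed = 4/500 ≈ 0.00800.
Coefficient of coincidence = 0.00800/0.01288 ≈ 0.62.

0.62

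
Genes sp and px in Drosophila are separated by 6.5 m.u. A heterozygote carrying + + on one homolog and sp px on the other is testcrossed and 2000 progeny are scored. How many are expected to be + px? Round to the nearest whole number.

A map distance of 6.5 m.u. corresponds to a recombination frequency of 0.065.
The F1 is + + / sp px, so + px is a recombinant gamete class with expected frequency r/2 = 0.065/2 = 0.0325.
Expected number = 0.0325 × 2000 = 65.00 ≈ 65.

65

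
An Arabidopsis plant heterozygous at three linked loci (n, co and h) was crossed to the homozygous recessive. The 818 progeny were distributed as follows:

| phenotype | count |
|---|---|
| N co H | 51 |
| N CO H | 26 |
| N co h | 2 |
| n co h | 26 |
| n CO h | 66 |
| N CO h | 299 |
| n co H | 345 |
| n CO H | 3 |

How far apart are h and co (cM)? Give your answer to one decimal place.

The two most frequent reciprocal classes, n co H and N CO h, are the parental types, so the F1 was n co H / N CO h.
The two rarest classes, n CO H and N co h, are the double crossovers. Comparing them with the parentals, only the co allele has switched, so co is the middle locus and the order is h – co – n.
Crossovers in the h–co interval produce the single-crossover classes n co h and N CO H (26 + 26 = 52) plus the double crossovers (5).
RF(h–co) = (52 + 5) / 818 = 57/818 = 0.0697 → 7.0 cM.

7.0 cM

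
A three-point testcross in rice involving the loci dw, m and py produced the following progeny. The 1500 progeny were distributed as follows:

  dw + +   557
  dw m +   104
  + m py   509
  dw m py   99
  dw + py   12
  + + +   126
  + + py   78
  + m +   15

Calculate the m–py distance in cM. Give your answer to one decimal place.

13.9 cM

The two most frequent reciprocal classes, + m py and dw + +, are the parental types, so the F1 was + m py / dw + +.
The two rarest classes, + m + and dw + py, are the double crossovers. Comparing them with the parentals, only the py allele has switched, so py is the middle locus and the order is m – py – dw.
Crossovers in the m–py interval produce the single-crossover classes + + py and dw m + (78 + 104 = 182) plus the double crossovers (27).
RF(m–py) = (182 + 27) / 1500 = 209/1500 = 0.1393 → 13.9 cM.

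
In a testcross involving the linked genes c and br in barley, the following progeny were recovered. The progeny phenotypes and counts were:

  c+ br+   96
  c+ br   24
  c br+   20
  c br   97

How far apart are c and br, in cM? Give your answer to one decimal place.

The two most frequent classes, c+ br+ (96) and c br (97), are the parental types, so the F1 was c+ br+ / c br.
The recombinant classes are c+ br and c br+: 24 + 20 = 44.
Recombination frequency = 44/237 = 0.1857 ≈ 18.6%, i.e. 18.6 cM.

18.6 cM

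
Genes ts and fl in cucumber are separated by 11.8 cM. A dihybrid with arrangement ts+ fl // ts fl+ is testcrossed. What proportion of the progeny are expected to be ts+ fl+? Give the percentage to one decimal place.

5.9%

A map distance of 11.8 cM corresponds to a recombination frequency of 0.118.
The F1 is ts+ fl / ts fl+, so ts+ fl+ is a recombinant gamete class with expected frequency r/2 = 0.118/2 = 0.0590.
That is 0.0590 = 5.9% of the progeny.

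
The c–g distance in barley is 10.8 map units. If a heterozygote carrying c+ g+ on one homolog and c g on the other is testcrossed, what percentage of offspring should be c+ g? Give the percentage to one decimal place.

A map distance of 10.8 map units corresponds to a recombination frequency of 0.108.
The F1 is c+ g+ / c g, so c+ g is a recombinant gamete class with expected frequency r/2 = 0.108/2 = 0.0540.
That is 0.0540 = 5.4% of the progeny.

5.4%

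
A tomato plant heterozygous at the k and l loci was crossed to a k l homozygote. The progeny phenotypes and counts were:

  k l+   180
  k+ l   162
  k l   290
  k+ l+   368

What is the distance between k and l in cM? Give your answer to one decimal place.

The two most frequent classes, k+ l+ (368) and k l (290), are the parental types, so the F1 was k+ l+ / k l.
The recombinant classes are k+ l and k l+: 162 + 180 = 342.
Recombination frequency = 342/1000 = 0.3420 ≈ 34.2%, i.e. 34.2 cM.

34.2 cM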